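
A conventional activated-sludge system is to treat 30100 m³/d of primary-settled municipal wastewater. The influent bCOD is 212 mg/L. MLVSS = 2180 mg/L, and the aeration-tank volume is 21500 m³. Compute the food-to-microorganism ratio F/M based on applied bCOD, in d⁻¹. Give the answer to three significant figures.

F/M ≈ 0.136 d⁻¹

Food-to-microorganism ratio F/M = Q S₀ / (V X) = 30100 × 212 / (21500 × 2180) = 0.1361 d⁻¹.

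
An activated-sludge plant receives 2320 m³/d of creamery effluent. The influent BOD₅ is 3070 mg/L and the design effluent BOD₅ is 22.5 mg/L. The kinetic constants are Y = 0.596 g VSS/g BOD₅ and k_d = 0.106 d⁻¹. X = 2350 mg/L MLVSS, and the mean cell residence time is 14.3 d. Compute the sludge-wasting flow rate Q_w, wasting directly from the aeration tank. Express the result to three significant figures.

Q_w ≈ 713 m³/d

Steady-state biomass mass balance: V·X·(1 + k_d·θ_c) = Y·Q·(S₀ − S)·θ_c, so V = 0.596 × 2320 × (3070 − 22.5) × 14.3 / [2350 × (1 + 0.106 × 14.3)] = 6.03×10^7 / 5912 = 10192 m³.
With mixed-liquor wasting, θ_c = V/Q_w, so Q_w = V/θ_c = 10192/14.3 = 712.7 m³/d.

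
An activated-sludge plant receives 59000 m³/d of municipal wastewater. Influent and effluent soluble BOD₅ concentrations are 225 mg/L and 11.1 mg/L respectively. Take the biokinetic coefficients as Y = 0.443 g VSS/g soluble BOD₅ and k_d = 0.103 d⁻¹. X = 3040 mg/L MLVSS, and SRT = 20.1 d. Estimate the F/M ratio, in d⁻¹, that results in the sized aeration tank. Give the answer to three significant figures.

Steady-state biomass mass balance: V·X·(1 + k_d·θ_c) = Y·Q·(S₀ − S)·θ_c, so V = 0.443 × 59000 × (225 − 11.1) × 20.1 / [3040 × (1 + 0.103 × 20.1)] = 1.12×10^8 / 9334 = 12039 m³.
F/M = applied load / biomass = Q·S₀/(V·X) = 59000 × 225 / (12039 × 3040) = 0.3627 d⁻¹.

F/M ≈ 0.363 d⁻¹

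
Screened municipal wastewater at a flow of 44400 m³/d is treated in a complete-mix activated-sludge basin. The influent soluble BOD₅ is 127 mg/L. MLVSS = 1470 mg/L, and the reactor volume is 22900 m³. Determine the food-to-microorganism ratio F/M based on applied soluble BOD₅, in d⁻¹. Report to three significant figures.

F/M ≈ 0.168 d⁻¹

F/M = Q·S₀ / (V·X) = 44400 × 127 / (22900 × 1470) = 0.1675 g soluble BOD₅·(g VSS·d)⁻¹.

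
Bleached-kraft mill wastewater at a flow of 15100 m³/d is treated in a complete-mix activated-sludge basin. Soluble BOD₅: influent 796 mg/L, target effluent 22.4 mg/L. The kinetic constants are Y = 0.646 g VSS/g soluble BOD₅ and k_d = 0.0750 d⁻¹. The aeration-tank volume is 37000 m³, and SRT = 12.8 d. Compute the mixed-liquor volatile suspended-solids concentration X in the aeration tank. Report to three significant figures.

Solving the biomass balance for X: X = Y Q (S₀−S) θ_c / [V (1+k_d θ_c)] = 0.646 × 15100 × (796 − 22.4) × 12.8 / [37000 × (1 + 0.0750 × 12.8)] = 1332 mg/L.

X ≈ 1330 mg/L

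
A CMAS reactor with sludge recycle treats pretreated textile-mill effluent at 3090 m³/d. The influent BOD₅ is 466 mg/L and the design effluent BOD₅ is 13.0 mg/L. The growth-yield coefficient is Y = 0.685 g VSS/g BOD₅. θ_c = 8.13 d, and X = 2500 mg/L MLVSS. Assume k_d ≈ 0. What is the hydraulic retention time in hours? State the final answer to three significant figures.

Biomass mass balance (decay neglected): V·X = Y·Q·(S₀ − S)·θ_c, so V = 0.685 × 3090 × (466 − 13.0) × 8.13 / 2500 = 3118 m³.
Hydraulic retention time τ = V/Q = 3118 / 3090 = 1.009 d = 24.22 h.

τ ≈ 24.2 h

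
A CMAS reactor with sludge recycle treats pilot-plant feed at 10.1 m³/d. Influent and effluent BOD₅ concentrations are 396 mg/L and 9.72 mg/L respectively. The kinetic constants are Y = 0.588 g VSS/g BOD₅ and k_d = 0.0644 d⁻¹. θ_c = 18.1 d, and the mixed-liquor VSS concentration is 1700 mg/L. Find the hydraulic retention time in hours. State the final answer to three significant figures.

τ ≈ 26.8 h

From the SRT design equation V = Y Q (S₀−S) θ_c / [X (1 + k_d θ_c)] = 0.588 × 10.1 × (396 − 9.72) × 18.1 / [1700 × (1 + 0.0644 × 18.1)] = 4.15×10^4 / 3682 = 11.28 m³.
Hydraulic retention time τ = V/Q = 11.28 / 10.1 = 1.117 d = 26.80 h.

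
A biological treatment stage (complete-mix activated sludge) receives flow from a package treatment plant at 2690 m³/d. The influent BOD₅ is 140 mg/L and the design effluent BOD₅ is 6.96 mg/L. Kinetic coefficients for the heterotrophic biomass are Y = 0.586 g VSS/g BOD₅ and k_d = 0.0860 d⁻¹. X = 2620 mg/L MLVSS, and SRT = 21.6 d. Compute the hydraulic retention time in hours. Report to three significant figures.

Steady-state biomass mass balance: V·X·(1 + k_d·θ_c) = Y·Q·(S₀ − S)·θ_c, so V = 0.586 × 2690 × (140 − 6.96) × 21.6 / [2620 × (1 + 0.0860 × 21.6)] = 4.53×10^6 / 7487 = 605.0 m³.
τ = V/Q = 605.0/2690 = 0.2249 d, or 5.398 h.

τ ≈ 5.40 h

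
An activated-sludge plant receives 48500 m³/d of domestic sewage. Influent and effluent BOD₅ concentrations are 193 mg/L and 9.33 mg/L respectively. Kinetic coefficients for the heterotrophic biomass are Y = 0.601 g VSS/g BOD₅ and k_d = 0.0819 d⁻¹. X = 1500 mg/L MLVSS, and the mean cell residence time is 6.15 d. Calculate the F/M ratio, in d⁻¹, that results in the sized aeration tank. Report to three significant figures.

F/M ≈ 0.427 d⁻¹

Rearranging the biomass balance for a CMAS with decay, V = Y·Q·ΔS·θ_c / [X·(1+k_d θ_c)] = 0.601 × 48500 × (193 − 9.33) × 6.15 / [1500 × (1 + 0.0819 × 6.15)] = 3.29×10^7 / 2256 = 14598 m³.
F/M = applied load / biomass = Q·S₀/(V·X) = 48500 × 193 / (14598 × 1500) = 0.4275 d⁻¹.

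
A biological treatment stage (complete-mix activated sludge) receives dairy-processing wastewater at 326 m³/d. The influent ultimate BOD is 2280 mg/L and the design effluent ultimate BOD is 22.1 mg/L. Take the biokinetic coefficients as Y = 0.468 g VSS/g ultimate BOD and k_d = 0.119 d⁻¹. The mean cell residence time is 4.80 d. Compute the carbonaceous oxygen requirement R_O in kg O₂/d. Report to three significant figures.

The observed yield is Y_obs = Y/(1 + k_d·θ_c) = 0.468 / (1 + 0.119 × 4.80) = 0.468 / 1.571 = 0.2979 g VSS per g ultimate BOD removed.
Mass of ultimate BOD removed per day: Q(S₀ − S) = 326 × 2258 g/m³ = 736.1 kg/d.
P_X = Y_obs·Q·(S₀ − S) = 0.2979 × 736.1 = 219.2 kg VSS/d.
Carbonaceous O₂ demand = substrate oxidised − cell-mass equivalent = 736.1 − 1.42 × 219.2 = 424.7 kg O₂/d.

R_O ≈ 425 kg O₂/d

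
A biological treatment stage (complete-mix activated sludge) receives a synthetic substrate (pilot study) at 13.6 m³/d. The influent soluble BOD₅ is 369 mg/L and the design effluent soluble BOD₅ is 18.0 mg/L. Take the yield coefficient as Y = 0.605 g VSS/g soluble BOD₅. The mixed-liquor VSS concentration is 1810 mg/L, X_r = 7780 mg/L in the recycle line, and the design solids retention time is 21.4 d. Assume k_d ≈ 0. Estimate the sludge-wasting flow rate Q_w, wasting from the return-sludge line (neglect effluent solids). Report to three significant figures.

Q_w ≈ 0.371 m³/d

V·X = Y·Q·ΔS·θ_c gives V = 0.605 × 13.6 × (369 − 18.0) × 21.4 / 1810 = 34.15 m³.
Q_w = (V·X)/(θ_c X_r) = 34.15 × 1810 / (21.4 × 7780) = 0.3712 m³/d.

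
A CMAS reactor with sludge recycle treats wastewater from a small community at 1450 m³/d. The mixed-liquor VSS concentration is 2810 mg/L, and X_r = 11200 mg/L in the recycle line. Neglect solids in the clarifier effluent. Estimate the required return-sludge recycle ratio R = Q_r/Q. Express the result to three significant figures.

Solids balance on the clarifier gives (1+R)X = R·X_r, so R = X/(X_r − X) = 2810 / (11200 − 2810) = 0.3349.

R ≈ 0.335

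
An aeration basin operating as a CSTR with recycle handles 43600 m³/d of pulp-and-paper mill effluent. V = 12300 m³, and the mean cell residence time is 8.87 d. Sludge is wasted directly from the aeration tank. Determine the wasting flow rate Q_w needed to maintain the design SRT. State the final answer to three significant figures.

For wasting at MLVSS concentration, Q_w = V/θ_c = 12300/8.87 = 1387 m³/d.

Q_w ≈ 1390 m³/d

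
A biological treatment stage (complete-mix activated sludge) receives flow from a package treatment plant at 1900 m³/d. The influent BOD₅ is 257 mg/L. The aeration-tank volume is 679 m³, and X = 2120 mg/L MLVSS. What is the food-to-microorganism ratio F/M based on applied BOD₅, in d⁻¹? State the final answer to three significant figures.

Food-to-microorganism ratio F/M = Q S₀ / (V X) = 1900 × 257 / (679.0 × 2120) = 0.3392 d⁻¹.

F/M ≈ 0.339 d⁻¹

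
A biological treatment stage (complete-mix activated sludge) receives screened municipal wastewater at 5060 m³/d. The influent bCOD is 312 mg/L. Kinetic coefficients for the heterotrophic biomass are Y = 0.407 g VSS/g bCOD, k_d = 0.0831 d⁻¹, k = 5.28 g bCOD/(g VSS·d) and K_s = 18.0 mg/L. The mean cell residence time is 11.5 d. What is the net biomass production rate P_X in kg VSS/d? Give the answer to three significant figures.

P_X ≈ 327 kg VSS/d

From the Monod/SRT balance for a CMAS, S = K_s·(1+k_d θ_c)/[θ_c·(Y k − k_d) − 1] = 18.0 × (1 + 0.0831 × 11.5) / [11.5 × (0.407 × 5.28 − 0.0831) − 1] = 35.20 / 22.76 = 1.547 mg/L.
Observed yield with endogenous decay: Y_obs = Y / (1 + k_d·θ_c) = 0.407 / (1 + 0.0831 × 11.5) = 0.407 / 1.956 = 0.2081 g VSS/g bCOD.
ΔS = 312 − 1.55 = 310.4 mg/L, so the substrate removal rate is 5060 × 310.4/1000 = 1571 kg bCOD/d.
Biomass produced: P_X = Y_obs·Q·ΔS = 0.2081 × 1571 ≈ 326.9 kg VSS/d.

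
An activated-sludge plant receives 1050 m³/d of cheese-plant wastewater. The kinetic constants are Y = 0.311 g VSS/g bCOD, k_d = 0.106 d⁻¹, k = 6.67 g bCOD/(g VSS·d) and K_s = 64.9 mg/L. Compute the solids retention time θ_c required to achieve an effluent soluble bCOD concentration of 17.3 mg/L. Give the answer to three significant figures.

At the target effluent, Y k S/(K_s+S) = 0.311×6.67×17.3/82.20 = 0.4366 d⁻¹.
1/θ_c = 0.4366 − 0.106 = 0.3306 d⁻¹, so θ_c = 3.025 d.

θ_c ≈ 3.03 d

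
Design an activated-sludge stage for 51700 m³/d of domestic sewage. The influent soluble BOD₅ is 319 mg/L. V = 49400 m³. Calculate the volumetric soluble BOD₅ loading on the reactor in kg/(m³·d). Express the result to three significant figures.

L_v ≈ 0.334 kg soluble BOD₅/(m³·d)

Volumetric loading L_v = Q·S₀ / V = 51700 × 319 g/m³ / 49400 m³ = 333.9 g/(m³·d) = 0.3339 kg soluble BOD₅/(m³·d).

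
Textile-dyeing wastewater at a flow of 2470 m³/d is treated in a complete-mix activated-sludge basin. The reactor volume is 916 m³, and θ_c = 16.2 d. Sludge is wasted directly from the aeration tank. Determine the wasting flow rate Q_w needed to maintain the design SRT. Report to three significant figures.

Q_w ≈ 56.5 m³/d

For wasting at MLVSS concentration, Q_w = V/θ_c = 916.0/16.2 = 56.54 m³/d.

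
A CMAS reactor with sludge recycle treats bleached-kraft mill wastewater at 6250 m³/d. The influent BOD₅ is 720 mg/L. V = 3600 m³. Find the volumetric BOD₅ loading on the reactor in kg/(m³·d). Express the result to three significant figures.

Applied BOD₅ load per unit volume = Q·S₀/V = (6250 × 720/1000)/3600 = 1.250 kg BOD₅·m⁻³·d⁻¹.

L_v ≈ 1.25 kg BOD₅/(m³·d)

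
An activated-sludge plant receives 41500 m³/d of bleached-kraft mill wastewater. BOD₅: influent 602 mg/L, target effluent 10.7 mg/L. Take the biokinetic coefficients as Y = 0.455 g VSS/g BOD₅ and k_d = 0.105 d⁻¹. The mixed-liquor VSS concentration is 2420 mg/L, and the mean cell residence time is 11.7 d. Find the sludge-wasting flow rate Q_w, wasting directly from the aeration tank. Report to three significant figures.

Rearranging the biomass balance for a CMAS with decay, V = Y·Q·ΔS·θ_c / [X·(1+k_d θ_c)] = 0.455 × 41500 × (602 − 10.7) × 11.7 / [2420 × (1 + 0.105 × 11.7)] = 1.31×10^8 / 5393 = 24223 m³.
Wasting from the aeration tank: Q_w = V / θ_c = 24223 / 11.7 = 2070 m³/d.

Q_w ≈ 2070 m³/d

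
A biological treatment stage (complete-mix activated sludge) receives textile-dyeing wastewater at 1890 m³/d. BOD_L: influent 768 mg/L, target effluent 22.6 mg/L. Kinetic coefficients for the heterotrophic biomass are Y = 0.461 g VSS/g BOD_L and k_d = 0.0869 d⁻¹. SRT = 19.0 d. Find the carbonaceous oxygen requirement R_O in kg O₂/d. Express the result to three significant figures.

R_O ≈ 1060 kg O₂/d

Correct the yield for decay: Y_obs = Y/(1 + k_d θ_c) = 0.461 / (1 + 0.0869 × 19.0) = 0.461 / 2.651 = 0.1739.
Q·(S₀ − S) = 1890 × (768 − 22.6) × 10⁻³ = 1409 kg/d removed.
Biomass synthesised: P_X = Y_obs × 1409 = 245.0 kg VSS/d.
R_O = Q·ΔS − 1.42 P_X = 1409 − 347.9 = 1061 kg O₂/d.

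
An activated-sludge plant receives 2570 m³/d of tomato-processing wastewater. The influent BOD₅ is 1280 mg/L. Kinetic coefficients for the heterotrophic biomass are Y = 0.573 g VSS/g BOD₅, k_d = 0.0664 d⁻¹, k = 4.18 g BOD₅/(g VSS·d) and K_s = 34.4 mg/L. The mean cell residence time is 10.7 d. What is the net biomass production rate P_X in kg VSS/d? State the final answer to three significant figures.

From the Monod/SRT balance for a CMAS, S = K_s·(1+k_d θ_c)/[θ_c·(Y k − k_d) − 1] = 34.4 × (1 + 0.0664 × 10.7) / [10.7 × (0.573 × 4.18 − 0.0664) − 1] = 58.84 / 23.92 = 2.460 mg/L.
Observed yield with endogenous decay: Y_obs = Y / (1 + k_d·θ_c) = 0.573 / (1 + 0.0664 × 10.7) = 0.573 / 1.710 = 0.3350 g VSS/g BOD₅.
ΔS = 1280 − 2.46 = 1278 mg/L, so the substrate removal rate is 2570 × 1278/1000 = 3283 kg BOD₅/d.
So the net sludge growth is P_X = 0.3350 × 3283 = 1100 kg VSS/d.

P_X ≈ 1100 kg VSS/d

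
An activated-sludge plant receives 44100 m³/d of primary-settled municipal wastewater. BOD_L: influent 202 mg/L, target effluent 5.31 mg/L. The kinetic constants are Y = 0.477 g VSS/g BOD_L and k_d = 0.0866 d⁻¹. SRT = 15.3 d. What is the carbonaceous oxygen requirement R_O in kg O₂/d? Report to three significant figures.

The observed yield is Y_obs = Y/(1 + k_d·θ_c) = 0.477 / (1 + 0.0866 × 15.3) = 0.477 / 2.325 = 0.2052 g VSS per g BOD_L removed.
Q·(S₀ − S) = 44100 × (202 − 5.31) × 10⁻³ = 8674 kg/d removed.
P_X = Y_obs·Q·(S₀ − S) = 0.2052 × 8674 = 1780 kg VSS/d.
R_O = Q·ΔS − 1.42 P_X = 8674 − 2527 = 6147 kg O₂/d.

R_O ≈ 6150 kg O₂/d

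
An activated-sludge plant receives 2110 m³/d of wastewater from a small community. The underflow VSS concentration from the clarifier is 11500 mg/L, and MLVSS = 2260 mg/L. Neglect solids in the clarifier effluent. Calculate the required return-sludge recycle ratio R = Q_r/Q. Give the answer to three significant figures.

R = Q_r/Q = X/(X_r − X) = 2260 / (11500 − 2260) = 0.2446.

R ≈ 0.245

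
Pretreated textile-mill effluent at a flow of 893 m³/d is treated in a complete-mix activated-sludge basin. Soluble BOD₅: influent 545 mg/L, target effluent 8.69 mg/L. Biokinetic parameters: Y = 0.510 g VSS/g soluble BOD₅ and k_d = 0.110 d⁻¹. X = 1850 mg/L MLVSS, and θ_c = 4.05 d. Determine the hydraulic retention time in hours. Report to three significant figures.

τ ≈ 9.94 h

Rearranging the biomass balance for a CMAS with decay, V = Y·Q·ΔS·θ_c / [X·(1+k_d θ_c)] = 0.510 × 893 × (545 − 8.69) × 4.05 / [1850 × (1 + 0.110 × 4.05)] = 9.89×10^5 / 2674 = 369.9 m³.
τ = V/Q = 369.9/893 = 0.4142 d, or 9.942 h.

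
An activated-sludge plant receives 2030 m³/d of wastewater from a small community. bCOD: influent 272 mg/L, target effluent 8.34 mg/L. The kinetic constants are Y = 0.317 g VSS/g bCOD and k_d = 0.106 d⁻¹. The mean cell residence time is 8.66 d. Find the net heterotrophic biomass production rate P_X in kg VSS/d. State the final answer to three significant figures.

P_X ≈ 88.5 kg VSS/d

Correct the yield for decay: Y_obs = Y/(1 + k_d θ_c) = 0.317 / (1 + 0.106 × 8.66) = 0.317 / 1.918 = 0.1653.
ΔS = 272 − 8.34 = 263.7 mg/L, so the substrate removal rate is 2030 × 263.7/1000 = 535.2 kg bCOD/d.
So the net sludge growth is P_X = 0.1653 × 535.2 = 88.46 kg VSS/d.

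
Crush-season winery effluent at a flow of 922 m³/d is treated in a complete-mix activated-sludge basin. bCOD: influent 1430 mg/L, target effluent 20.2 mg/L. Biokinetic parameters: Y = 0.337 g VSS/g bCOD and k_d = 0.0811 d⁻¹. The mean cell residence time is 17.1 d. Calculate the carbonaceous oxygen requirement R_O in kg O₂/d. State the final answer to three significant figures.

The observed yield is Y_obs = Y/(1 + k_d·θ_c) = 0.337 / (1 + 0.0811 × 17.1) = 0.337 / 2.387 = 0.1412 g VSS per g bCOD removed.
ΔS = 1430 − 20.2 = 1410 mg/L, so the substrate removal rate is 922 × 1410/1000 = 1300 kg bCOD/d.
P_X = Y_obs·Q·(S₀ − S) = 0.1412 × 1300 = 183.5 kg VSS/d.
R_O = Q·(S₀ − S) − 1.42·P_X = 1300 − 1.42 × 183.5 = 1039 kg O₂/d.

R_O ≈ 1040 kg O₂/d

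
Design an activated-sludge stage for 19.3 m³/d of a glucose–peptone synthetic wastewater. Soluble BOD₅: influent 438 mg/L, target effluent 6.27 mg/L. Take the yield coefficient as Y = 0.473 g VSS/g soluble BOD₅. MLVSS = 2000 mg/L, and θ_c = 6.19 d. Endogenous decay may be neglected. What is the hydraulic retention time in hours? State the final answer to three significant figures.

τ ≈ 15.2 h

With k_d = 0 the design equation reduces to V = Y Q (S₀−S) θ_c / X = 0.473 × 19.3 × (438 − 6.27) × 6.19 / 2000 = 12.20 m³.
Hydraulic retention time τ = V/Q = 12.20 / 19.3 = 0.6320 d = 15.17 h.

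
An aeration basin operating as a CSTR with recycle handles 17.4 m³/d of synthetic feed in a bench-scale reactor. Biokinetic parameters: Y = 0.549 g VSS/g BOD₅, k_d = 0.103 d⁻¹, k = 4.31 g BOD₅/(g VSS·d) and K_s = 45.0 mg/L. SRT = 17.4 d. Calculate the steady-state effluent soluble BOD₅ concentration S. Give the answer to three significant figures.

From the Monod/SRT balance for a CMAS, S = K_s·(1+k_d θ_c)/[θ_c·(Y k − k_d) − 1] = 45.0 × (1 + 0.103 × 17.4) / [17.4 × (0.549 × 4.31 − 0.103) − 1] = 125.6 / 38.38 = 3.274 mg/L.

S ≈ 3.27 mg/L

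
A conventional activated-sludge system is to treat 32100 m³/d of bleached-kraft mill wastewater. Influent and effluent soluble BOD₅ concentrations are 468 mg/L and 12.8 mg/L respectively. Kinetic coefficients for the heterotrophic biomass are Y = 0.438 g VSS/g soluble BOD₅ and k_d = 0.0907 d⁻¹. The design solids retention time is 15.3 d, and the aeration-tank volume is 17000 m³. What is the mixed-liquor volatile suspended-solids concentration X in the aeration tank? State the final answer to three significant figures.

X ≈ 2410 mg/L

From V·X·(1 + k_d·θ_c) = Y·Q·(S₀ − S)·θ_c: X = 0.438 × 32100 × (468 − 12.8) × 15.3 / [17000 × (1 + 0.0907 × 15.3)] = 2412 mg/L.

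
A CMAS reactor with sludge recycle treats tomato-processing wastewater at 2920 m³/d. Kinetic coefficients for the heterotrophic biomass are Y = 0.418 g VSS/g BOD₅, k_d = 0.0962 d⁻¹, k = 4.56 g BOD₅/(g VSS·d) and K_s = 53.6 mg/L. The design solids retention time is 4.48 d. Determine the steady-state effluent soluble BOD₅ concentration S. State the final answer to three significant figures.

From the Monod/SRT balance for a CMAS, S = K_s·(1+k_d θ_c)/[θ_c·(Y k − k_d) − 1] = 53.6 × (1 + 0.0962 × 4.48) / [4.48 × (0.418 × 4.56 − 0.0962) − 1] = 76.70 / 7.108 = 10.79 mg/L.

S ≈ 10.8 mg/L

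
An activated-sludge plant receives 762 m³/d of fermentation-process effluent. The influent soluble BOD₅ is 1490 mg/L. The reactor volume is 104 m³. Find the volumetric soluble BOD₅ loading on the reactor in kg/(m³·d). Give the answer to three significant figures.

L_v = Q S₀ / V = 762 × 1490 × 10⁻³ / 104.0 = 10.92 kg/(m³·d).

L_v ≈ 10.9 kg soluble BOD₅/(m³·d)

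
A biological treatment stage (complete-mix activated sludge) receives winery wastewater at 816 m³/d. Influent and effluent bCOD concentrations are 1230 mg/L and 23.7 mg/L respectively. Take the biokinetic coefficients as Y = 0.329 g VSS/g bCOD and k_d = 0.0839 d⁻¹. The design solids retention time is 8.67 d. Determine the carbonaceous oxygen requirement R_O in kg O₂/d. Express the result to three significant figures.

R_O ≈ 718 kg O₂/d

Observed yield with endogenous decay: Y_obs = Y / (1 + k_d·θ_c) = 0.329 / (1 + 0.0839 × 8.67) = 0.329 / 1.727 = 0.1905 g VSS/g bCOD.
Substrate removed = Q·(S₀ − S) = 816 m³/d × (1230 − 23.7) g/m³ = 9.84×10^5 g/d = 984.3 kg/d.
Net sludge production P_X = 0.1905 × 984.3 = 187.5 kg VSS/d.
Carbonaceous O₂ demand = substrate oxidised − cell-mass equivalent = 984.3 − 1.42 × 187.5 = 718.1 kg O₂/d.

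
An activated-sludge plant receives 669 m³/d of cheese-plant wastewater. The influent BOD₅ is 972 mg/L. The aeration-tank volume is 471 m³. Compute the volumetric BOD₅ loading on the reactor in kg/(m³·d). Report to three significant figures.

L_v ≈ 1.38 kg BOD₅/(m³·d)

L_v = Q S₀ / V = 669 × 972 × 10⁻³ / 471.0 = 1.381 kg/(m³·d).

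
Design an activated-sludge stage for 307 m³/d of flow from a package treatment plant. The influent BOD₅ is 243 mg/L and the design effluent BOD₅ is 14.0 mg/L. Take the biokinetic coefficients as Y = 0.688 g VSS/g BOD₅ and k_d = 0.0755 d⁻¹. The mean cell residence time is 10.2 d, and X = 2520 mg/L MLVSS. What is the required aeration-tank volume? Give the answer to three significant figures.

Rearranging the biomass balance for a CMAS with decay, V = Y·Q·ΔS·θ_c / [X·(1+k_d θ_c)] = 0.688 × 307 × (243 − 14.0) × 10.2 / [2520 × (1 + 0.0755 × 10.2)] = 4.93×10^5 / 4461 = 110.6 m³.

V ≈ 111 m³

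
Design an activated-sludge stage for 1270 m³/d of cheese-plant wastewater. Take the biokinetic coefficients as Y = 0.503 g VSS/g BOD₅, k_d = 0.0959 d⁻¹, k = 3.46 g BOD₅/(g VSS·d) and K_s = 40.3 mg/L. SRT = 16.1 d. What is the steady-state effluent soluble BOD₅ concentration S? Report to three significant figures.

From the Monod/SRT balance for a CMAS, S = K_s·(1+k_d θ_c)/[θ_c·(Y k − k_d) − 1] = 40.3 × (1 + 0.0959 × 16.1) / [16.1 × (0.503 × 3.46 − 0.0959) − 1] = 102.5 / 25.48 = 4.024 mg/L.

S ≈ 4.02 mg/L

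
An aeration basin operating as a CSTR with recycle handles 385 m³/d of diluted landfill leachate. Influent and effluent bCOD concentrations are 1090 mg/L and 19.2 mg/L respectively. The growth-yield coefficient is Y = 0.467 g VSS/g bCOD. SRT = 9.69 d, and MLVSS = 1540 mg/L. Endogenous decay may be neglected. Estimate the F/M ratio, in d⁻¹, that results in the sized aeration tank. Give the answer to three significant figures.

V·X = Y·Q·ΔS·θ_c gives V = 0.467 × 385 × (1090 − 19.2) × 9.69 / 1540 = 1211 m³.
F/M = Q·S₀ / (V·X) = 385 × 1090 / (1211 × 1540) = 0.2249 g bCOD·(g VSS·d)⁻¹.

F/M ≈ 0.225 d⁻¹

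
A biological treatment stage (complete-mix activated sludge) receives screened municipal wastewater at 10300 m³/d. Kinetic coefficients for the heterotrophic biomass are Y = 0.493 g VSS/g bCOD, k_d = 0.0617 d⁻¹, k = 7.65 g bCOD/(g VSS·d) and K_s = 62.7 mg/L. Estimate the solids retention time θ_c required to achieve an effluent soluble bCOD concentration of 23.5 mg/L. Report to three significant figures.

θ_c ≈ 1.03 d

At the target effluent, Y k S/(K_s+S) = 0.493×7.65×23.5/86.20 = 1.028 d⁻¹.
θ_c = 1/(μ − k_d) = 1/(1.028 − 0.0617) = 1/0.9665 = 1.035 d.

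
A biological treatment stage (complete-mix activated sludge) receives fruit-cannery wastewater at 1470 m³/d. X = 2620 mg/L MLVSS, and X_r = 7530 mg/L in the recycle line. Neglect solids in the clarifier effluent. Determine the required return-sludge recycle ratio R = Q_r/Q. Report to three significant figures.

Mass balance around the secondary clarifier (neglecting effluent solids): R = X / (X_r − X) = 2620 / (7530 − 2620) = 0.5336.

R ≈ 0.534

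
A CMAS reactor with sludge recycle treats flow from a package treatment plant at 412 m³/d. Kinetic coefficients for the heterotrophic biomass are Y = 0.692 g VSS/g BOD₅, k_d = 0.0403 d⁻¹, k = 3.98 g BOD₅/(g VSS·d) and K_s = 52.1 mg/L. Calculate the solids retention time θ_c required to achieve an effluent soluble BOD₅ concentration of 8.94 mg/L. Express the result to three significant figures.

θ_c ≈ 2.75 d

At the target effluent, Y k S/(K_s+S) = 0.692×3.98×8.94/61.04 = 0.4034 d⁻¹.
Then 1/θ_c = μ − k_d = 0.4034 − 0.0403 = 0.3631 d⁻¹, giving θ_c = 2.754 d.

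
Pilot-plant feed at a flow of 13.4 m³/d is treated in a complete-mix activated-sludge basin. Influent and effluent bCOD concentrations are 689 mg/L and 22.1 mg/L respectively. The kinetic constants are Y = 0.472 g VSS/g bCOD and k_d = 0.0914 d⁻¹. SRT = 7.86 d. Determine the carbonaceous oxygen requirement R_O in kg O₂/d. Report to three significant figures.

R_O ≈ 5.45 kg O₂/d

Y_obs = Y / (1 + k_d θ_c) = 0.472 / (1 + 0.0914 × 7.86) = 0.472 / 1.718 = 0.2747.
Substrate removed = Q·(S₀ − S) = 13.4 m³/d × (689 − 22.1) g/m³ = 8.94×10^3 g/d = 8.936 kg/d.
P_X = Y_obs·Q·(S₀ − S) = 0.2747 × 8.936 = 2.455 kg VSS/d.
Carbonaceous O₂ demand = substrate oxidised − cell-mass equivalent = 8.936 − 1.42 × 2.455 = 5.451 kg O₂/d.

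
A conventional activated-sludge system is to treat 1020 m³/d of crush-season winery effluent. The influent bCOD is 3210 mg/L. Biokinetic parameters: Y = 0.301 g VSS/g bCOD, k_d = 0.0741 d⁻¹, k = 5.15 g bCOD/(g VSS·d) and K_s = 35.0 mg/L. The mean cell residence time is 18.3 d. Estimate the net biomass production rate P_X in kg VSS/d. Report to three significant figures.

From the Monod/SRT balance for a CMAS, S = K_s·(1+k_d θ_c)/[θ_c·(Y k − k_d) − 1] = 35.0 × (1 + 0.0741 × 18.3) / [18.3 × (0.301 × 5.15 − 0.0741) − 1] = 82.46 / 26.01 = 3.170 mg/L.
Observed yield with endogenous decay: Y_obs = Y / (1 + k_d·θ_c) = 0.301 / (1 + 0.0741 × 18.3) = 0.301 / 2.356 = 0.1278 g VSS/g bCOD.
ΔS = 3210 − 3.17 = 3207 mg/L, so the substrate removal rate is 1020 × 3207/1000 = 3271 kg bCOD/d.
Biomass produced: P_X = Y_obs·Q·ΔS = 0.1278 × 3271 ≈ 417.9 kg VSS/d.

P_X ≈ 418 kg VSS/d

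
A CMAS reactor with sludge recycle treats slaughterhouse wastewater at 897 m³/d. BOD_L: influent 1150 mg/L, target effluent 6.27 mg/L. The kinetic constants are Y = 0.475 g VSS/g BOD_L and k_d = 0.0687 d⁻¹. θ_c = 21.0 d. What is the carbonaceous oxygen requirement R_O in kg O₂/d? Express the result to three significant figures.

The observed yield is Y_obs = Y/(1 + k_d·θ_c) = 0.475 / (1 + 0.0687 × 21.0) = 0.475 / 2.443 = 0.1945 g VSS per g BOD_L removed.
Q·(S₀ − S) = 897 × (1150 − 6.27) × 10⁻³ = 1026 kg/d removed.
Net sludge production P_X = 0.1945 × 1026 = 199.5 kg VSS/d.
Carbonaceous O₂ demand = substrate oxidised − cell-mass equivalent = 1026 − 1.42 × 199.5 = 742.6 kg O₂/d.

R_O ≈ 743 kg O₂/d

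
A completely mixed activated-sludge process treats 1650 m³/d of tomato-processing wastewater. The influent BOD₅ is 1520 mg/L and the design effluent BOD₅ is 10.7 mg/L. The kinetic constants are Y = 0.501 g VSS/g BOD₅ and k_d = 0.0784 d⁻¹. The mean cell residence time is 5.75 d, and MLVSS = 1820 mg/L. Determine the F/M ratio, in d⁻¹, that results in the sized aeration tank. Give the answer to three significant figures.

From the SRT design equation V = Y Q (S₀−S) θ_c / [X (1 + k_d θ_c)] = 0.501 × 1650 × (1520 − 10.7) × 5.75 / [1820 × (1 + 0.0784 × 5.75)] = 7.17×10^6 / 2640 = 2717 m³.
F/M = Q·S₀ / (V·X) = 1650 × 1520 / (2717 × 1820) = 0.5072 g BOD₅·(g VSS·d)⁻¹.

F/M ≈ 0.507 d⁻¹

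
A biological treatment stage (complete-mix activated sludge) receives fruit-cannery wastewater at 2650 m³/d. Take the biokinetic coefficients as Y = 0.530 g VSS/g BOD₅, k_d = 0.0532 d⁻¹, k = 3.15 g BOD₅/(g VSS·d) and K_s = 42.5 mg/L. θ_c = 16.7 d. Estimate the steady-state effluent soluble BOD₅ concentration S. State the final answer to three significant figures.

S ≈ 3.09 mg/L

For a completely mixed reactor with recycle the Lawrence–McCarty relation gives S = K_s·(1 + k_d·θ_c) / [θ_c·(Y·k − k_d) − 1] = 42.5 × (1 + 0.0532 × 16.7) / [16.7 × (0.530 × 3.15 − 0.0532) − 1] = 80.26 / 25.99 = 3.088 mg/L.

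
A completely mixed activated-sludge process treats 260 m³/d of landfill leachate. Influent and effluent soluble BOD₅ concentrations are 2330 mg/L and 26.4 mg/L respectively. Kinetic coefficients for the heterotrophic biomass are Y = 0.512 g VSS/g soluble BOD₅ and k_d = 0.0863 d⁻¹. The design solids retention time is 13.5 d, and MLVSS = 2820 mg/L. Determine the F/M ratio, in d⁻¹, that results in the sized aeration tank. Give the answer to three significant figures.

F/M ≈ 0.317 d⁻¹

From the SRT design equation V = Y Q (S₀−S) θ_c / [X (1 + k_d θ_c)] = 0.512 × 260 × (2330 − 26.4) × 13.5 / [2820 × (1 + 0.0863 × 13.5)] = 4.14×10^6 / 6105 = 678.1 m³.
F/M = applied load / biomass = Q·S₀/(V·X) = 260 × 2330 / (678.1 × 2820) = 0.3168 d⁻¹.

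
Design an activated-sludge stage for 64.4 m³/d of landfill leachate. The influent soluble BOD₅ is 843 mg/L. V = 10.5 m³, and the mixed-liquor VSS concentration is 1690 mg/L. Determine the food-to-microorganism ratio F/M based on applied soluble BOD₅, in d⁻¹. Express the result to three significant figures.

Food-to-microorganism ratio F/M = Q S₀ / (V X) = 64.4 × 843 / (10.50 × 1690) = 3.059 d⁻¹.

F/M ≈ 3.06 d⁻¹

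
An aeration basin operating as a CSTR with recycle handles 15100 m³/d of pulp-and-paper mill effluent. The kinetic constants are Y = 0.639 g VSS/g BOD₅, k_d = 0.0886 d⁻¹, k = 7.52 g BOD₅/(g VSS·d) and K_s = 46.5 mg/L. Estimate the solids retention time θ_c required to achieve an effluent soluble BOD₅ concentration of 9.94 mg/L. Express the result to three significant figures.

θ_c ≈ 1.32 d

At the target effluent, Y k S/(K_s+S) = 0.639×7.52×9.94/56.44 = 0.8463 d⁻¹.
Then 1/θ_c = μ − k_d = 0.8463 − 0.0886 = 0.7577 d⁻¹, giving θ_c = 1.320 d.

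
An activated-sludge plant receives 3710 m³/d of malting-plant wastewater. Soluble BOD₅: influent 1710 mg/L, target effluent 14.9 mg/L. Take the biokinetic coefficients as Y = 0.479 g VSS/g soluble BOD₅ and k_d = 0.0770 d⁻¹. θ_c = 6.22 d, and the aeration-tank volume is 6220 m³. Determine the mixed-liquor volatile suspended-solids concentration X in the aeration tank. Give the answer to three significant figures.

X ≈ 2040 mg/L

X = Y·Q·ΔS·θ_c / [V·(1 + k_d θ_c)] = 0.479 × 3710 × (1710 − 14.9) × 6.22 / [6220 × (1 + 0.0770 × 6.22)] = 2037 mg/L.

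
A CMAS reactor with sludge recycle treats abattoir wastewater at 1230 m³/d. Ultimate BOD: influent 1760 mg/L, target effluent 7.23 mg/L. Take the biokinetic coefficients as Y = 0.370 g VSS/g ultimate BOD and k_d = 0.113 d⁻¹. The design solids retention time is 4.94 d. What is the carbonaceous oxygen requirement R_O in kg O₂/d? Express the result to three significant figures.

R_O ≈ 1430 kg O₂/d

Observed yield with endogenous decay: Y_obs = Y / (1 + k_d·θ_c) = 0.370 / (1 + 0.113 × 4.94) = 0.370 / 1.558 = 0.2375 g VSS/g ultimate BOD.
Substrate removed = Q·(S₀ − S) = 1230 m³/d × (1760 − 7.23) g/m³ = 2.16×10^6 g/d = 2156 kg/d.
P_X = Y_obs·Q·(S₀ − S) = 0.2375 × 2156 = 511.9 kg VSS/d.
R_O = Q·(S₀ − S) − 1.42·P_X = 2156 − 1.42 × 511.9 = 1429 kg O₂/d.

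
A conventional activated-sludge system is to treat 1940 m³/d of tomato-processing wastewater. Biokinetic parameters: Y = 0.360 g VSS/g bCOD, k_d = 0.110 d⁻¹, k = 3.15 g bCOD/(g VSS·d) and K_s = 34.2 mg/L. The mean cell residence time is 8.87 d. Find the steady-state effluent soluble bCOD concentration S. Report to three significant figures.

From the Monod/SRT balance for a CMAS, S = K_s·(1+k_d θ_c)/[θ_c·(Y k − k_d) − 1] = 34.2 × (1 + 0.110 × 8.87) / [8.87 × (0.360 × 3.15 − 0.110) − 1] = 67.57 / 8.083 = 8.360 mg/L.

S ≈ 8.36 mg/L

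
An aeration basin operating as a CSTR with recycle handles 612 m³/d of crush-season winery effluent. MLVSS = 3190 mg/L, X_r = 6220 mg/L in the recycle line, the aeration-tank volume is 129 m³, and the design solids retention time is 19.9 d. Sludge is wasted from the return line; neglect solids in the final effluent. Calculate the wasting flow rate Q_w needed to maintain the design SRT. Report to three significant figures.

Q_w ≈ 3.32 m³/d

Wasting from the return line (neglecting effluent solids): Q_w = V·X / (θ_c·X_r) = 129.0 × 3190 / (19.9 × 6220) = 3.325 m³/d.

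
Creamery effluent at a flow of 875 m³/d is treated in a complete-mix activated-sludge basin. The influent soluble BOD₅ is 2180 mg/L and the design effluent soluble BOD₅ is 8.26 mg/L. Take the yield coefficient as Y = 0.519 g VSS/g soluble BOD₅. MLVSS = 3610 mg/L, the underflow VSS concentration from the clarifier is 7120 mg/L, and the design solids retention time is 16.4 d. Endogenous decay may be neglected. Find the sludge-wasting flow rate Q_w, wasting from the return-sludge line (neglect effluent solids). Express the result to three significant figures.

V·X = Y·Q·ΔS·θ_c gives V = 0.519 × 875 × (2180 − 8.26) × 16.4 / 3610 = 4480 m³.
Q_w = (V·X)/(θ_c X_r) = 4480 × 3610 / (16.4 × 7120) = 138.5 m³/d.

Q_w ≈ 139 m³/d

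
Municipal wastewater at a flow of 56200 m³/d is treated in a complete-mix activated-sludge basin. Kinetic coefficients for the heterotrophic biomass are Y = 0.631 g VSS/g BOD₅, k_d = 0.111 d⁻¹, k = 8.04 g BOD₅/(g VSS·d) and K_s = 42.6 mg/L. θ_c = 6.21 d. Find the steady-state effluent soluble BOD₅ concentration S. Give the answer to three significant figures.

For a completely mixed reactor with recycle the Lawrence–McCarty relation gives S = K_s·(1 + k_d·θ_c) / [θ_c·(Y·k − k_d) − 1] = 42.6 × (1 + 0.111 × 6.21) / [6.21 × (0.631 × 8.04 − 0.111) − 1] = 71.96 / 29.82 = 2.414 mg/L.

S ≈ 2.41 mg/L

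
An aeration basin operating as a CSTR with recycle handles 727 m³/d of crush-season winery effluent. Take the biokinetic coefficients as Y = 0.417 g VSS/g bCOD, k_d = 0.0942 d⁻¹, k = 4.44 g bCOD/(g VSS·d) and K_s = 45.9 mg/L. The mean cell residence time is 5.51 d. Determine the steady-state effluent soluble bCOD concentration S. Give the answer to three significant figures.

Effluent substrate depends only on kinetics and SRT: S = K_s(1 + k_d θ_c) / [θ_c(Yk − k_d) − 1] = 45.9 × (1 + 0.0942 × 5.51) / [5.51 × (0.417 × 4.44 − 0.0942) − 1] = 69.72 / 8.683 = 8.030 mg/L.

S ≈ 8.03 mg/L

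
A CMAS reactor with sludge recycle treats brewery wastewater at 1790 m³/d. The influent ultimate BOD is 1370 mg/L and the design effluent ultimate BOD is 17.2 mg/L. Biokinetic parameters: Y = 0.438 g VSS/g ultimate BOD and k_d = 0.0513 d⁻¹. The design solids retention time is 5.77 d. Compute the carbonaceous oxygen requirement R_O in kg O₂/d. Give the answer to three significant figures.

Y_obs = Y / (1 + k_d θ_c) = 0.438 / (1 + 0.0513 × 5.77) = 0.438 / 1.296 = 0.3380.
Substrate removed = Q·(S₀ − S) = 1790 m³/d × (1370 − 17.2) g/m³ = 2.42×10^6 g/d = 2422 kg/d.
Biomass synthesised: P_X = Y_obs × 2422 = 818.4 kg VSS/d.
R_O = Q·ΔS − 1.42 P_X = 2422 − 1162 = 1259 kg O₂/d.

R_O ≈ 1260 kg O₂/d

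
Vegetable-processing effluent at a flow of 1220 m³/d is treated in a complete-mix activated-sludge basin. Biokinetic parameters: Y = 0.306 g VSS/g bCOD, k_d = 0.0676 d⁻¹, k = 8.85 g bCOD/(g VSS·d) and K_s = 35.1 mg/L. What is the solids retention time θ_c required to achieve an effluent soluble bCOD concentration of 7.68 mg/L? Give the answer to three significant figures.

θ_c ≈ 2.39 d

Specific growth rate at S = 7.68 mg/L: μ = YkS/(K_s+S) = 0.306·8.85·7.68/(35.1+7.68) = 0.4862 d⁻¹.
θ_c = 1/(μ − k_d) = 1/(0.4862 − 0.0676) = 1/0.4186 = 2.389 d.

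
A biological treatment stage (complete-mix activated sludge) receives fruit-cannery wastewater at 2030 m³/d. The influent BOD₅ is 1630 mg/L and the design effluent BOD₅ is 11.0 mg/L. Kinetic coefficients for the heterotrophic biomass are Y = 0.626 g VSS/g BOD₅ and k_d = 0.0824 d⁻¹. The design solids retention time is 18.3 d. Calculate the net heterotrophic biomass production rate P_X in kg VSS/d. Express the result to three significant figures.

P_X ≈ 820 kg VSS/d

The observed yield is Y_obs = Y/(1 + k_d·θ_c) = 0.626 / (1 + 0.0824 × 18.3) = 0.626 / 2.508 = 0.2496 g VSS per g BOD₅ removed.
Mass of BOD₅ removed per day: Q(S₀ − S) = 2030 × 1619 g/m³ = 3287 kg/d.
Biomass produced: P_X = Y_obs·Q·ΔS = 0.2496 × 3287 ≈ 820.4 kg VSS/d.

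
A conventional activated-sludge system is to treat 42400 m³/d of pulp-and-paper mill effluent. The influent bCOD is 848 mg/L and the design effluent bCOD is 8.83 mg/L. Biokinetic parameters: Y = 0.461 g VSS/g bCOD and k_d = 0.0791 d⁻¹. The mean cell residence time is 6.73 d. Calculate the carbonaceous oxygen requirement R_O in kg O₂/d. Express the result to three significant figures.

R_O ≈ 20400 kg O₂/d

Observed yield with endogenous decay: Y_obs = Y / (1 + k_d·θ_c) = 0.461 / (1 + 0.0791 × 6.73) = 0.461 / 1.532 = 0.3008 g VSS/g bCOD.
Q·(S₀ − S) = 42400 × (848 − 8.83) × 10⁻³ = 35581 kg/d removed.
P_X = Y_obs·Q·(S₀ − S) = 0.3008 × 35581 = 10704 kg VSS/d.
R_O = Q·ΔS − 1.42 P_X = 35581 − 15200 = 20381 kg O₂/d.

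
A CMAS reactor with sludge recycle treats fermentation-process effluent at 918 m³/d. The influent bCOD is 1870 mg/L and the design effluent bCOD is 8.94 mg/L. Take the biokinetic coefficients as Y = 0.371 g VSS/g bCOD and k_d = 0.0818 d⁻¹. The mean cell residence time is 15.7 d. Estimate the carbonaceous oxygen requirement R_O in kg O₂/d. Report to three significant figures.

Y_obs = Y / (1 + k_d θ_c) = 0.371 / (1 + 0.0818 × 15.7) = 0.371 / 2.284 = 0.1624.
ΔS = 1870 − 8.94 = 1861 mg/L, so the substrate removal rate is 918 × 1861/1000 = 1708 kg bCOD/d.
P_X = Y_obs·Q·(S₀ − S) = 0.1624 × 1708 = 277.5 kg VSS/d.
Carbonaceous O₂ demand = substrate oxidised − cell-mass equivalent = 1708 − 1.42 × 277.5 = 1314 kg O₂/d.

R_O ≈ 1310 kg O₂/d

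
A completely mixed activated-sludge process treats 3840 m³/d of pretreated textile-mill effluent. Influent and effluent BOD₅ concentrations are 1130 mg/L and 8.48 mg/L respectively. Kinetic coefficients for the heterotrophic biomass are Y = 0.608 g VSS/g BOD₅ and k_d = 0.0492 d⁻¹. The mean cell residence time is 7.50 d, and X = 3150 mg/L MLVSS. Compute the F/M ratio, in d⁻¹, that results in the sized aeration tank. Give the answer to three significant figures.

Rearranging the biomass balance for a CMAS with decay, V = Y·Q·ΔS·θ_c / [X·(1+k_d θ_c)] = 0.608 × 3840 × (1130 − 8.48) × 7.50 / [3150 × (1 + 0.0492 × 7.50)] = 1.96×10^7 / 4312 = 4554 m³.
Food-to-microorganism ratio F/M = Q S₀ / (V X) = 3840 × 1130 / (4554 × 3150) = 0.3025 d⁻¹.

F/M ≈ 0.302 d⁻¹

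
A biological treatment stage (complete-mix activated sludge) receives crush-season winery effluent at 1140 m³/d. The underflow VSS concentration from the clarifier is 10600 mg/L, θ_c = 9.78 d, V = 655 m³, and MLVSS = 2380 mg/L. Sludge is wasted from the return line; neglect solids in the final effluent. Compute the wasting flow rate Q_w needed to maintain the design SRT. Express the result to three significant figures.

Q_w = (V·X)/(θ_c X_r) = 655.0 × 2380 / (9.78 × 10600) = 15.04 m³/d.

Q_w ≈ 15.0 m³/d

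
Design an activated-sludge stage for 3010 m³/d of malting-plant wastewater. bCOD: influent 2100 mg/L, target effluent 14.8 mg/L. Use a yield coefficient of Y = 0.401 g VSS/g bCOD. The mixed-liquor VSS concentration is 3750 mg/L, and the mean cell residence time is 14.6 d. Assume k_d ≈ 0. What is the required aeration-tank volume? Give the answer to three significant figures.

V ≈ 9800 m³

V·X = Y·Q·ΔS·θ_c gives V = 0.401 × 3010 × (2100 − 14.8) × 14.6 / 3750 = 9799 m³.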